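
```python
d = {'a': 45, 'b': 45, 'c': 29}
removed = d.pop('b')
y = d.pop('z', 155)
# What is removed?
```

After line 1: d = {'a': 45, 'b': 45, 'c': 29}
After line 2 (pop 'b' returns 45): d = {'a': 45, 'c': 29}, removed = 45
After line 3 (pop 'z' missing, returns default 155): d = {'a': 45, 'c': 29}, y = 155

45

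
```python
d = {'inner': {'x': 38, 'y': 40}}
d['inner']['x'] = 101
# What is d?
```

After line 1: d = {'inner': {'x': 38, 'y': 40}}
After line 2 (inner x overwritten): d = {'inner': {'x': 101, 'y': 40}}

{'inner': {'x': 101, 'y': 40}}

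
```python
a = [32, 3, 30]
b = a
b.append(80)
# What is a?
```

After line 1: a = [32, 3, 30]
After line 2 (b = a is an alias, same object): a = [32, 3, 30], b = [32, 3, 30]
After line 3 (b.append mutates the shared list): a = [32, 3, 30, 80], b = [32, 3, 30, 80]

[32, 3, 30, 80]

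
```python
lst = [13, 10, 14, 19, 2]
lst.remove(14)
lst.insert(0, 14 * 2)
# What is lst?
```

After line 1: lst = [13, 10, 14, 19, 2]
After line 2 (remove first 14): lst = [13, 10, 19, 2]
After line 3 (insert 28 at index 0): lst = [28, 13, 10, 19, 2]

[28, 13, 10, 19, 2]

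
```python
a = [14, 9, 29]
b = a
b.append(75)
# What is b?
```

After line 1: a = [14, 9, 29]
After line 2 (b = a is an alias, same object): a = [14, 9, 29], b = [14, 9, 29]
After line 3 (b.append mutates the shared list): a = [14, 9, 29, 75], b = [14, 9, 29, 75]

[14, 9, 29, 75]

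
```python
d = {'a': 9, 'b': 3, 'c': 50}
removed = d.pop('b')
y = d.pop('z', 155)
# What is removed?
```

After line 1: d = {'a': 9, 'b': 3, 'c': 50}
After line 2 (pop 'b' returns 3): d = {'a': 9, 'c': 50}, removed = 3
After line 3 (pop 'z' missing, returns default 155): d = {'a': 9, 'c': 50}, y = 155

3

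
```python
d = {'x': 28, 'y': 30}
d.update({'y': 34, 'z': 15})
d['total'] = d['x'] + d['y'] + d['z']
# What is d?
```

After line 1: d = {'x': 28, 'y': 30}
After line 2 (y overwritten, z added): d = {'x': 28, 'y': 34, 'z': 15}
After line 3 (total = 28 + 34 + 15 = 77): d = {'x': 28, 'y': 34, 'z': 15, 'total': 77}

{'x': 28, 'y': 34, 'z': 15, 'total': 77}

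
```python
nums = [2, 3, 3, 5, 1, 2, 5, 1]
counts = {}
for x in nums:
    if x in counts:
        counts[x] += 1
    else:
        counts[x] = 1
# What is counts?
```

Initial: counts = {}, nums = [2, 3, 3, 5, 1, 2, 5, 1]
See 2: counts = {2: 1}
See 3: counts = {2: 1, 3: 1}
See 3: counts = {2: 1, 3: 2}
See 5: counts = {2: 1, 3: 2, 5: 1}
See 1: counts = {2: 1, 3: 2, 5: 1, 1: 1}
See 2: counts = {2: 2, 3: 2, 5: 1, 1: 1}
See 5: counts = {2: 2, 3: 2, 5: 2, 1: 1}
See 1: counts = {2: 2, 3: 2, 5: 2, 1: 2}

{2: 2, 3: 2, 5: 2, 1: 2}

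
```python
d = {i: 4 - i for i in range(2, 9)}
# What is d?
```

{2: 2, 3: 1, 4: 0, 5: -1, 6: -2, 7: -3, 8: -4}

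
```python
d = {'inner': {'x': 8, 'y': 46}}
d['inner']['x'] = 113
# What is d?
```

After line 1: d = {'inner': {'x': 8, 'y': 46}}
After line 2 (inner x overwritten): d = {'inner': {'x': 113, 'y': 46}}

{'inner': {'x': 113, 'y': 46}}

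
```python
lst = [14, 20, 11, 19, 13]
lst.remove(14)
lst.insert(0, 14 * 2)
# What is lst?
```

After line 1: lst = [14, 20, 11, 19, 13]
After line 2 (remove first 14): lst = [20, 11, 19, 13]
After line 3 (insert 28 at index 0): lst = [28, 20, 11, 19, 13]

[28, 20, 11, 19, 13]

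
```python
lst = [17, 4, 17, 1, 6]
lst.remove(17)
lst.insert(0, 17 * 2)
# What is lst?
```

After line 1: lst = [17, 4, 17, 1, 6]
After line 2 (remove first 17): lst = [4, 17, 1, 6]
After line 3 (insert 34 at index 0): lst = [34, 4, 17, 1, 6]

[34, 4, 17, 1, 6]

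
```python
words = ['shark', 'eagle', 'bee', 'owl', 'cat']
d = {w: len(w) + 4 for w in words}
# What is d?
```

{'shark': 9, 'eagle': 9, 'bee': 7, 'owl': 7, 'cat': 7}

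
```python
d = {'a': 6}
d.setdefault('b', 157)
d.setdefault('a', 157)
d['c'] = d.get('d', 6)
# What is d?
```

After line 1: d = {'a': 6}
After line 2 (setdefault adds 'b'=157): d = {'a': 6, 'b': 157}
After line 3 (setdefault 'a' no-op, already exists): d = {'a': 6, 'b': 157}
After line 4 (get('d', 6) returns default since 'd' not in d): d = {'a': 6, 'b': 157, 'c': 6}

{'a': 6, 'b': 157, 'c': 6}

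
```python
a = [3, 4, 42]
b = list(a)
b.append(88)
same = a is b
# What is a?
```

After line 1: a = [3, 4, 42]
After line 2 (b = list(a) is a shallow copy, new object): a = [3, 4, 42], b = [3, 4, 42]
After line 3 (append only mutates b): a = [3, 4, 42], b = [3, 4, 42, 88]
After line 4 (same = a is b; different objects -> False): same = False

[3, 4, 42]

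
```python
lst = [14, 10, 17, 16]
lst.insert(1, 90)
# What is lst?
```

[14, 90, 10, 17, 16]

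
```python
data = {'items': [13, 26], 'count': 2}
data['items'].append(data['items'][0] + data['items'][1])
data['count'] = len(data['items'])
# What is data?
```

After line 1: data = {'items': [13, 26], 'count': 2}
After line 2 (append 13 + 26 = 39): data = {'items': [13, 26, 39], 'count': 2}
After line 3 (count = len(items) = 3): data = {'items': [13, 26, 39], 'count': 3}

{'items': [13, 26, 39], 'count': 3}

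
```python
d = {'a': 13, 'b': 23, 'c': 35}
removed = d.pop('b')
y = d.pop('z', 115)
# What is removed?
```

After line 1: d = {'a': 13, 'b': 23, 'c': 35}
After line 2 (pop 'b' returns 23): d = {'a': 13, 'c': 35}, removed = 23
After line 3 (pop 'z' missing, returns default 115): d = {'a': 13, 'c': 35}, y = 115

23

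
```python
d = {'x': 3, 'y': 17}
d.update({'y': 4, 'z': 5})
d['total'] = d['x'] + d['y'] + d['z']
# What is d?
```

After line 1: d = {'x': 3, 'y': 17}
After line 2 (y overwritten, z added): d = {'x': 3, 'y': 4, 'z': 5}
After line 3 (total = 3 + 4 + 5 = 12): d = {'x': 3, 'y': 4, 'z': 5, 'total': 12}

{'x': 3, 'y': 4, 'z': 5, 'total': 12}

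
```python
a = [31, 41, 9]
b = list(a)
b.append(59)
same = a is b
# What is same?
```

After line 1: a = [31, 41, 9]
After line 2 (b = list(a) is a shallow copy, new object): a = [31, 41, 9], b = [31, 41, 9]
After line 3 (append only mutates b): a = [31, 41, 9], b = [31, 41, 9, 59]
After line 4 (same = a is b; different objects -> False): same = False

False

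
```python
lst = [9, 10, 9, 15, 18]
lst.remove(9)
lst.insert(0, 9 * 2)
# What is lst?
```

After line 1: lst = [9, 10, 9, 15, 18]
After line 2 (remove first 9): lst = [10, 9, 15, 18]
After line 3 (insert 18 at index 0): lst = [18, 10, 9, 15, 18]

[18, 10, 9, 15, 18]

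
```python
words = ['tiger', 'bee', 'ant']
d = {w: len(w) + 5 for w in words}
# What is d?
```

{'tiger': 10, 'bee': 8, 'ant': 8}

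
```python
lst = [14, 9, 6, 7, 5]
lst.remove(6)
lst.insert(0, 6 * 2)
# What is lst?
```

After line 1: lst = [14, 9, 6, 7, 5]
After line 2 (remove first 6): lst = [14, 9, 7, 5]
After line 3 (insert 12 at index 0): lst = [12, 14, 9, 7, 5]

[12, 14, 9, 7, 5]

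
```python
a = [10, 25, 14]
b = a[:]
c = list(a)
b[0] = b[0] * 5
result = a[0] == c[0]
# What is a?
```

After line 1: a = [10, 25, 14]
After line 2 (b = a[:], copy): a = [10, 25, 14], b = [10, 25, 14]
After line 3 (c = list(a) is a copy, new object): c = [10, 25, 14]
After line 4 (b[0] = 10 * 5 = 50; only b mutates (copy)): a = [10, 25, 14], b = [50, 25, 14], c = [10, 25, 14]
After line 5 (a[0] = 10, c[0] = 10; result = True)

[10, 25, 14]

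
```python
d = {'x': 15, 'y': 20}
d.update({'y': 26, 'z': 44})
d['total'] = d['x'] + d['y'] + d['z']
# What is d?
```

After line 1: d = {'x': 15, 'y': 20}
After line 2 (y overwritten, z added): d = {'x': 15, 'y': 26, 'z': 44}
After line 3 (total = 15 + 26 + 44 = 85): d = {'x': 15, 'y': 26, 'z': 44, 'total': 85}

{'x': 15, 'y': 26, 'z': 44, 'total': 85}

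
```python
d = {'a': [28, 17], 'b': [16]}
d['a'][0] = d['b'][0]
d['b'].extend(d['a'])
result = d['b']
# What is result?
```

After line 1: d = {'a': [28, 17], 'b': [16]}
After line 2 (a[0] = b[0] = 16): d = {'a': [16, 17], 'b': [16]}
After line 3 (b.extend(a) appends [16, 17]): d = {'a': [16, 17], 'b': [16, 16, 17]}
After line 4: result = d['b'] = [16, 16, 17]

[16, 16, 17]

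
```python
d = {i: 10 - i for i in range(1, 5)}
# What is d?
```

{1: 9, 2: 8, 3: 7, 4: 6}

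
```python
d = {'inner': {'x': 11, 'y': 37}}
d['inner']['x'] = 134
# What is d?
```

After line 1: d = {'inner': {'x': 11, 'y': 37}}
After line 2 (inner x overwritten): d = {'inner': {'x': 134, 'y': 37}}

{'inner': {'x': 134, 'y': 37}}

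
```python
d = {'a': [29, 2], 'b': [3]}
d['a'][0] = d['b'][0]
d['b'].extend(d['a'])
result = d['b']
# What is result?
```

After line 1: d = {'a': [29, 2], 'b': [3]}
After line 2 (a[0] = b[0] = 3): d = {'a': [3, 2], 'b': [3]}
After line 3 (b.extend(a) appends [3, 2]): d = {'a': [3, 2], 'b': [3, 3, 2]}
After line 4: result = d['b'] = [3, 3, 2]

[3, 3, 2]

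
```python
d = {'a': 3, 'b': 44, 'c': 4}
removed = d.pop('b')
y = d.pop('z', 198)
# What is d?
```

After line 1: d = {'a': 3, 'b': 44, 'c': 4}
After line 2 (pop 'b' returns 44): d = {'a': 3, 'c': 4}, removed = 44
After line 3 (pop 'z' missing, returns default 198): d = {'a': 3, 'c': 4}, y = 198

{'a': 3, 'c': 4}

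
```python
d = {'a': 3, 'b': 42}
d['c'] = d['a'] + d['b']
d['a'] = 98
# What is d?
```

After line 1: d = {'a': 3, 'b': 42}
After line 2 (d['c'] = 3 + 42): d = {'a': 3, 'b': 42, 'c': 45}
After line 3: d = {'a': 98, 'b': 42, 'c': 45}

{'a': 98, 'b': 42, 'c': 45}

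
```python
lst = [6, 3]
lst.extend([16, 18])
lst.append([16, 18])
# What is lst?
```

After line 1: lst = [6, 3]
After line 2 (extend unpacks [16, 18]): lst = [6, 3, 16, 18]
After line 3 (append adds [16, 18] as single element): lst = [6, 3, 16, 18, [16, 18]]

[6, 3, 16, 18, [16, 18]]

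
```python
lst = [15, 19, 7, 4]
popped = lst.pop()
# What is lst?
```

[15, 19, 7]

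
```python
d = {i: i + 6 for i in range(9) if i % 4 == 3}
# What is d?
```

{3: 9, 7: 13}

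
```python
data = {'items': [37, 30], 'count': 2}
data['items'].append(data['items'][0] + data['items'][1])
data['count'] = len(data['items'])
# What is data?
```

After line 1: data = {'items': [37, 30], 'count': 2}
After line 2 (append 37 + 30 = 67): data = {'items': [37, 30, 67], 'count': 2}
After line 3 (count = len(items) = 3): data = {'items': [37, 30, 67], 'count': 3}

{'items': [37, 30, 67], 'count': 3}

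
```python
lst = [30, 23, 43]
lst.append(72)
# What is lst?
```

[30, 23, 43, 72]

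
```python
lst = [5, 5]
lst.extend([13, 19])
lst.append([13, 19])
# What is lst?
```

After line 1: lst = [5, 5]
After line 2 (extend unpacks [13, 19]): lst = [5, 5, 13, 19]
After line 3 (append adds [13, 19] as single element): lst = [5, 5, 13, 19, [13, 19]]

[5, 5, 13, 19, [13, 19]]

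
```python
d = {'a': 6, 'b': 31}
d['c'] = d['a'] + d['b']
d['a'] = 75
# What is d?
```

After line 1: d = {'a': 6, 'b': 31}
After line 2 (d['c'] = 6 + 31): d = {'a': 6, 'b': 31, 'c': 37}
After line 3: d = {'a': 75, 'b': 31, 'c': 37}

{'a': 75, 'b': 31, 'c': 37}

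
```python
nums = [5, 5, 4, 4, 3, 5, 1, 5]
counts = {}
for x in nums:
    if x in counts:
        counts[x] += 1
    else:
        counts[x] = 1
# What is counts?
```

Initial: counts = {}, nums = [5, 5, 4, 4, 3, 5, 1, 5]
See 5: counts = {5: 1}
See 5: counts = {5: 2}
See 4: counts = {5: 2, 4: 1}
See 4: counts = {5: 2, 4: 2}
See 3: counts = {5: 2, 4: 2, 3: 1}
See 5: counts = {5: 3, 4: 2, 3: 1}
See 1: counts = {5: 3, 4: 2, 3: 1, 1: 1}
See 5: counts = {5: 4, 4: 2, 3: 1, 1: 1}

{5: 4, 4: 2, 3: 1, 1: 1}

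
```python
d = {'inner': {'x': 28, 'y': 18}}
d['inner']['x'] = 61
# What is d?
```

After line 1: d = {'inner': {'x': 28, 'y': 18}}
After line 2 (inner x overwritten): d = {'inner': {'x': 61, 'y': 18}}

{'inner': {'x': 61, 'y': 18}}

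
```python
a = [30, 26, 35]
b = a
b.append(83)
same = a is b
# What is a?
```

After line 1: a = [30, 26, 35]
After line 2 (b = a is an alias, same object): a = [30, 26, 35], b = [30, 26, 35]
After line 3 (b.append mutates the shared list): a = [30, 26, 35, 83], b = [30, 26, 35, 83]
After line 4 (same = a is b; same object -> True): same = True

[30, 26, 35, 83]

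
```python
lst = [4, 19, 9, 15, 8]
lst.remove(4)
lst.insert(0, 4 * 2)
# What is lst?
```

After line 1: lst = [4, 19, 9, 15, 8]
After line 2 (remove first 4): lst = [19, 9, 15, 8]
After line 3 (insert 8 at index 0): lst = [8, 19, 9, 15, 8]

[8, 19, 9, 15, 8]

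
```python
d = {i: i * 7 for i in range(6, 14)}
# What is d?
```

{6: 42, 7: 49, 8: 56, 9: 63, 10: 70, 11: 77, 12: 84, 13: 91}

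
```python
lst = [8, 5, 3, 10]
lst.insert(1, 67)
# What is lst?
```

[8, 67, 5, 3, 10]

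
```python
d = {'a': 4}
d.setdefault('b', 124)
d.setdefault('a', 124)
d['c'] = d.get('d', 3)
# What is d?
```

After line 1: d = {'a': 4}
After line 2 (setdefault adds 'b'=124): d = {'a': 4, 'b': 124}
After line 3 (setdefault 'a' no-op, already exists): d = {'a': 4, 'b': 124}
After line 4 (get('d', 3) returns default since 'd' not in d): d = {'a': 4, 'b': 124, 'c': 3}

{'a': 4, 'b': 124, 'c': 3}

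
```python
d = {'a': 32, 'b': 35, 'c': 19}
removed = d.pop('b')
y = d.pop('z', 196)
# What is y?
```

After line 1: d = {'a': 32, 'b': 35, 'c': 19}
After line 2 (pop 'b' returns 35): d = {'a': 32, 'c': 19}, removed = 35
After line 3 (pop 'z' missing, returns default 196): d = {'a': 32, 'c': 19}, y = 196

196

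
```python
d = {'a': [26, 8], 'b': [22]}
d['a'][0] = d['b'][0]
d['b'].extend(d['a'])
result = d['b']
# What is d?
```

After line 1: d = {'a': [26, 8], 'b': [22]}
After line 2 (a[0] = b[0] = 22): d = {'a': [22, 8], 'b': [22]}
After line 3 (b.extend(a) appends [22, 8]): d = {'a': [22, 8], 'b': [22, 22, 8]}
After line 4: result = d['b'] = [22, 22, 8]

{'a': [22, 8], 'b': [22, 22, 8]}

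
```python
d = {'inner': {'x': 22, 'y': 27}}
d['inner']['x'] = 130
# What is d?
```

After line 1: d = {'inner': {'x': 22, 'y': 27}}
After line 2 (inner x overwritten): d = {'inner': {'x': 130, 'y': 27}}

{'inner': {'x': 130, 'y': 27}}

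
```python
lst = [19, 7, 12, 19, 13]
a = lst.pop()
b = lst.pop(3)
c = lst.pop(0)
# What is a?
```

After line 1: lst = [19, 7, 12, 19, 13]
After line 2 (pop() -> a = 13): lst = [19, 7, 12, 19]
After line 3 (pop(3) -> b = 19): lst = [19, 7, 12]
After line 4 (pop(0) -> c = 19): lst = [7, 12]

13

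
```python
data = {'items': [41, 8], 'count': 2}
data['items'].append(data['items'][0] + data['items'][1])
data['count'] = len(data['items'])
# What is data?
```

After line 1: data = {'items': [41, 8], 'count': 2}
After line 2 (append 41 + 8 = 49): data = {'items': [41, 8, 49], 'count': 2}
After line 3 (count = len(items) = 3): data = {'items': [41, 8, 49], 'count': 3}

{'items': [41, 8, 49], 'count': 3}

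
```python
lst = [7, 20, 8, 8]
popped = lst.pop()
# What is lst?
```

[7, 20, 8]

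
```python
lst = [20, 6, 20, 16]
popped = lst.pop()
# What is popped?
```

16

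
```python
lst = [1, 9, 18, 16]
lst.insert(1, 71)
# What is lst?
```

[1, 71, 9, 18, 16]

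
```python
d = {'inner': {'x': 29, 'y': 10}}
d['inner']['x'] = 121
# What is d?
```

After line 1: d = {'inner': {'x': 29, 'y': 10}}
After line 2 (inner x overwritten): d = {'inner': {'x': 121, 'y': 10}}

{'inner': {'x': 121, 'y': 10}}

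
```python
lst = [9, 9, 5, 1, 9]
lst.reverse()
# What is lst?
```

[9, 1, 5, 9, 9]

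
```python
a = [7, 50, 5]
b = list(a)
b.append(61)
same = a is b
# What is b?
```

After line 1: a = [7, 50, 5]
After line 2 (b = list(a) is a shallow copy, new object): a = [7, 50, 5], b = [7, 50, 5]
After line 3 (append only mutates b): a = [7, 50, 5], b = [7, 50, 5, 61]
After line 4 (same = a is b; different objects -> False): same = False

[7, 50, 5, 61]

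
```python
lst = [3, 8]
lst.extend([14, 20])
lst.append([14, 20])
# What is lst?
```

After line 1: lst = [3, 8]
After line 2 (extend unpacks [14, 20]): lst = [3, 8, 14, 20]
After line 3 (append adds [14, 20] as single element): lst = [3, 8, 14, 20, [14, 20]]

[3, 8, 14, 20, [14, 20]]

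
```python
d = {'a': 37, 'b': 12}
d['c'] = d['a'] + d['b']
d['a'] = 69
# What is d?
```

After line 1: d = {'a': 37, 'b': 12}
After line 2 (d['c'] = 37 + 12): d = {'a': 37, 'b': 12, 'c': 49}
After line 3: d = {'a': 69, 'b': 12, 'c': 49}

{'a': 69, 'b': 12, 'c': 49}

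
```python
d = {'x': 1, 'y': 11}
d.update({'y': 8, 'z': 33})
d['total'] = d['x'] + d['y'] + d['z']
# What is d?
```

After line 1: d = {'x': 1, 'y': 11}
After line 2 (y overwritten, z added): d = {'x': 1, 'y': 8, 'z': 33}
After line 3 (total = 1 + 8 + 33 = 42): d = {'x': 1, 'y': 8, 'z': 33, 'total': 42}

{'x': 1, 'y': 8, 'z': 33, 'total': 42}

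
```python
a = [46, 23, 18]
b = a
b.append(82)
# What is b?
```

After line 1: a = [46, 23, 18]
After line 2 (b = a is an alias, same object): a = [46, 23, 18], b = [46, 23, 18]
After line 3 (b.append mutates the shared list): a = [46, 23, 18, 82], b = [46, 23, 18, 82]

[46, 23, 18, 82]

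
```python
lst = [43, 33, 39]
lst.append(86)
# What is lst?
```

[43, 33, 39, 86]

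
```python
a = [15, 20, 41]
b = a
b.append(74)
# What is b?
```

After line 1: a = [15, 20, 41]
After line 2 (b = a is an alias, same object): a = [15, 20, 41], b = [15, 20, 41]
After line 3 (b.append mutates the shared list): a = [15, 20, 41, 74], b = [15, 20, 41, 74]

[15, 20, 41, 74]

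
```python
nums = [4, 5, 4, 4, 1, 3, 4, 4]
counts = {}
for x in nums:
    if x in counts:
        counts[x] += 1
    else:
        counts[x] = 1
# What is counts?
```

Initial: counts = {}, nums = [4, 5, 4, 4, 1, 3, 4, 4]
See 4: counts = {4: 1}
See 5: counts = {4: 1, 5: 1}
See 4: counts = {4: 2, 5: 1}
See 4: counts = {4: 3, 5: 1}
See 1: counts = {4: 3, 5: 1, 1: 1}
See 3: counts = {4: 3, 5: 1, 1: 1, 3: 1}
See 4: counts = {4: 4, 5: 1, 1: 1, 3: 1}
See 4: counts = {4: 5, 5: 1, 1: 1, 3: 1}

{4: 5, 5: 1, 1: 1, 3: 1}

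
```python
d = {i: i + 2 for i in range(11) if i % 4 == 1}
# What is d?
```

{1: 3, 5: 7, 9: 11}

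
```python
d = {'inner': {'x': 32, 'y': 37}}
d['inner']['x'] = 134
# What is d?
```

After line 1: d = {'inner': {'x': 32, 'y': 37}}
After line 2 (inner x overwritten): d = {'inner': {'x': 134, 'y': 37}}

{'inner': {'x': 134, 'y': 37}}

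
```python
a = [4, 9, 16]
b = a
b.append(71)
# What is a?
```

After line 1: a = [4, 9, 16]
After line 2 (b = a is an alias, same object): a = [4, 9, 16], b = [4, 9, 16]
After line 3 (b.append mutates the shared list): a = [4, 9, 16, 71], b = [4, 9, 16, 71]

[4, 9, 16, 71]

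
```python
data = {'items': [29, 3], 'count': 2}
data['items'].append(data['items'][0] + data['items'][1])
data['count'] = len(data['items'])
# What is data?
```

After line 1: data = {'items': [29, 3], 'count': 2}
After line 2 (append 29 + 3 = 32): data = {'items': [29, 3, 32], 'count': 2}
After line 3 (count = len(items) = 3): data = {'items': [29, 3, 32], 'count': 3}

{'items': [29, 3, 32], 'count': 3}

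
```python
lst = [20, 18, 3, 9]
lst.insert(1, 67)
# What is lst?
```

[20, 67, 18, 3, 9]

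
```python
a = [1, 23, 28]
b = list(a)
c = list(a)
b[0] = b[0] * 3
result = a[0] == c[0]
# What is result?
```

After line 1: a = [1, 23, 28]
After line 2 (b = list(a), copy): a = [1, 23, 28], b = [1, 23, 28]
After line 3 (c = list(a) is a copy, new object): c = [1, 23, 28]
After line 4 (b[0] = 1 * 3 = 3; only b mutates (copy)): a = [1, 23, 28], b = [3, 23, 28], c = [1, 23, 28]
After line 5 (a[0] = 1, c[0] = 1; result = True)

True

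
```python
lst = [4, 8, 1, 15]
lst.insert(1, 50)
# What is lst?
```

[4, 50, 8, 1, 15]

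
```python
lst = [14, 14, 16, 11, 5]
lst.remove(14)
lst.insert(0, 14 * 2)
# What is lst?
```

After line 1: lst = [14, 14, 16, 11, 5]
After line 2 (remove first 14): lst = [14, 16, 11, 5]
After line 3 (insert 28 at index 0): lst = [28, 14, 16, 11, 5]

[28, 14, 16, 11, 5]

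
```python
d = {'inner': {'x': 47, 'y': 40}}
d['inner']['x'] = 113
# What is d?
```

After line 1: d = {'inner': {'x': 47, 'y': 40}}
After line 2 (inner x overwritten): d = {'inner': {'x': 113, 'y': 40}}

{'inner': {'x': 113, 'y': 40}}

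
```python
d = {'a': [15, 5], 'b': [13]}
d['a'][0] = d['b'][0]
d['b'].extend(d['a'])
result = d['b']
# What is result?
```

After line 1: d = {'a': [15, 5], 'b': [13]}
After line 2 (a[0] = b[0] = 13): d = {'a': [13, 5], 'b': [13]}
After line 3 (b.extend(a) appends [13, 5]): d = {'a': [13, 5], 'b': [13, 13, 5]}
After line 4: result = d['b'] = [13, 13, 5]

[13, 13, 5]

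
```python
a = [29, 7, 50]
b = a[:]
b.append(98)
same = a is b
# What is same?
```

After line 1: a = [29, 7, 50]
After line 2 (b = a[:] is a shallow copy, new object): a = [29, 7, 50], b = [29, 7, 50]
After line 3 (append only mutates b): a = [29, 7, 50], b = [29, 7, 50, 98]
After line 4 (same = a is b; different objects -> False): same = False

False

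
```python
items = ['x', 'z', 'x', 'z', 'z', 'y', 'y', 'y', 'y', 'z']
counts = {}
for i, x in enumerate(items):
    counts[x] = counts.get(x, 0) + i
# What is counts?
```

Initial: counts = {}, items = ['x', 'z', 'x', 'z', 'z', 'y', 'y', 'y', 'y', 'z']
i=0, x='x': counts = {'x': 0}
i=1, x='z': counts = {'x': 0, 'z': 1}
i=2, x='x': counts = {'x': 2, 'z': 1}
i=3, x='z': counts = {'x': 2, 'z': 4}
i=4, x='z': counts = {'x': 2, 'z': 8}
i=5, x='y': counts = {'x': 2, 'z': 8, 'y': 5}
i=6, x='y': counts = {'x': 2, 'z': 8, 'y': 11}
i=7, x='y': counts = {'x': 2, 'z': 8, 'y': 18}
i=8, x='y': counts = {'x': 2, 'z': 8, 'y': 26}
i=9, x='z': counts = {'x': 2, 'z': 17, 'y': 26}

{'x': 2, 'z': 17, 'y': 26}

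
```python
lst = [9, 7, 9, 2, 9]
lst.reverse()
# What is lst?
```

[9, 2, 9, 7, 9]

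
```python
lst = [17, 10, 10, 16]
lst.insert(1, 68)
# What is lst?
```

[17, 68, 10, 10, 16]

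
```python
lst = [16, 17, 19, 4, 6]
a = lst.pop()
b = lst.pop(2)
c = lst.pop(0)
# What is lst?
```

After line 1: lst = [16, 17, 19, 4, 6]
After line 2 (pop() -> a = 6): lst = [16, 17, 19, 4]
After line 3 (pop(2) -> b = 19): lst = [16, 17, 4]
After line 4 (pop(0) -> c = 16): lst = [17, 4]

[17, 4]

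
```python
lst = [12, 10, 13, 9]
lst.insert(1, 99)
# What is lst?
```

[12, 99, 10, 13, 9]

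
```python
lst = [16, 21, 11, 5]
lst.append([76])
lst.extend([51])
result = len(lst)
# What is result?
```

After line 1: lst = [16, 21, 11, 5]
After line 2 (append adds [76] as single element): lst = [16, 21, 11, 5, [76]]
After line 3 (extend unpacks [51], adds 51): lst = [16, 21, 11, 5, [76], 51]
After line 4: result = len(lst) = 6

6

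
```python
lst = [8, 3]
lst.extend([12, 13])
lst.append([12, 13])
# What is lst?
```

After line 1: lst = [8, 3]
After line 2 (extend unpacks [12, 13]): lst = [8, 3, 12, 13]
After line 3 (append adds [12, 13] as single element): lst = [8, 3, 12, 13, [12, 13]]

[8, 3, 12, 13, [12, 13]]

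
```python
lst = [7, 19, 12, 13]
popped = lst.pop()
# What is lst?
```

[7, 19, 12]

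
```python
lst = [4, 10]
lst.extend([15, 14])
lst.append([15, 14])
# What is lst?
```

After line 1: lst = [4, 10]
After line 2 (extend unpacks [15, 14]): lst = [4, 10, 15, 14]
After line 3 (append adds [15, 14] as single element): lst = [4, 10, 15, 14, [15, 14]]

[4, 10, 15, 14, [15, 14]]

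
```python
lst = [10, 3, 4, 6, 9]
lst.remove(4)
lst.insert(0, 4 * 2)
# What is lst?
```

After line 1: lst = [10, 3, 4, 6, 9]
After line 2 (remove first 4): lst = [10, 3, 6, 9]
After line 3 (insert 8 at index 0): lst = [8, 10, 3, 6, 9]

[8, 10, 3, 6, 9]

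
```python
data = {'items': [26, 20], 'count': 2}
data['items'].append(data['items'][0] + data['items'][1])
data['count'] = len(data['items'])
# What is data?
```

After line 1: data = {'items': [26, 20], 'count': 2}
After line 2 (append 26 + 20 = 46): data = {'items': [26, 20, 46], 'count': 2}
After line 3 (count = len(items) = 3): data = {'items': [26, 20, 46], 'count': 3}

{'items': [26, 20, 46], 'count': 3}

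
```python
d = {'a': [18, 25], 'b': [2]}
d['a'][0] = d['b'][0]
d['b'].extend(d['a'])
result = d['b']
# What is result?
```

After line 1: d = {'a': [18, 25], 'b': [2]}
After line 2 (a[0] = b[0] = 2): d = {'a': [2, 25], 'b': [2]}
After line 3 (b.extend(a) appends [2, 25]): d = {'a': [2, 25], 'b': [2, 2, 25]}
After line 4: result = d['b'] = [2, 2, 25]

[2, 2, 25]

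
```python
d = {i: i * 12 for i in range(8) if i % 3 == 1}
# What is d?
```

{1: 12, 4: 48, 7: 84}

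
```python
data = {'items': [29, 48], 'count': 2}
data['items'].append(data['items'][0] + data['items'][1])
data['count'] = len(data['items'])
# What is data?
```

After line 1: data = {'items': [29, 48], 'count': 2}
After line 2 (append 29 + 48 = 77): data = {'items': [29, 48, 77], 'count': 2}
After line 3 (count = len(items) = 3): data = {'items': [29, 48, 77], 'count': 3}

{'items': [29, 48, 77], 'count': 3}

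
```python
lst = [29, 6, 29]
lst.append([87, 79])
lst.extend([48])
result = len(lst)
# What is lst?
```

After line 1: lst = [29, 6, 29]
After line 2 (append adds [87, 79] as single element): lst = [29, 6, 29, [87, 79]]
After line 3 (extend unpacks [48], adds 48): lst = [29, 6, 29, [87, 79], 48]
After line 4: result = len(lst) = 5

[29, 6, 29, [87, 79], 48]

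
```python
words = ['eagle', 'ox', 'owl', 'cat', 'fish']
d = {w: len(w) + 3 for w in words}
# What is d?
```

{'eagle': 8, 'ox': 5, 'owl': 6, 'cat': 6, 'fish': 7}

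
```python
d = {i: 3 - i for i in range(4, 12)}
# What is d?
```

{4: -1, 5: -2, 6: -3, 7: -4, 8: -5, 9: -6, 10: -7, 11: -8}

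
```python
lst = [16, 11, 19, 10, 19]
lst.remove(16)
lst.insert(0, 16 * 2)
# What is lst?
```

After line 1: lst = [16, 11, 19, 10, 19]
After line 2 (remove first 16): lst = [11, 19, 10, 19]
After line 3 (insert 32 at index 0): lst = [32, 11, 19, 10, 19]

[32, 11, 19, 10, 19]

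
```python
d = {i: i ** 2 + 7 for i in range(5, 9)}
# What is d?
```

{5: 32, 6: 43, 7: 56, 8: 71}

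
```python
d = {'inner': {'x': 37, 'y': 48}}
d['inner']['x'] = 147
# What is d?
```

After line 1: d = {'inner': {'x': 37, 'y': 48}}
After line 2 (inner x overwritten): d = {'inner': {'x': 147, 'y': 48}}

{'inner': {'x': 147, 'y': 48}}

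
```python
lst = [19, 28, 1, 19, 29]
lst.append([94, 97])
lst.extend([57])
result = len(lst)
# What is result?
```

After line 1: lst = [19, 28, 1, 19, 29]
After line 2 (append adds [94, 97] as single element): lst = [19, 28, 1, 19, 29, [94, 97]]
After line 3 (extend unpacks [57], adds 57): lst = [19, 28, 1, 19, 29, [94, 97], 57]
After line 4: result = len(lst) = 7

7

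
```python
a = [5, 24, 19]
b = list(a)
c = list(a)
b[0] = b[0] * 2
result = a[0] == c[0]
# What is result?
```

After line 1: a = [5, 24, 19]
After line 2 (b = list(a), copy): a = [5, 24, 19], b = [5, 24, 19]
After line 3 (c = list(a) is a copy, new object): c = [5, 24, 19]
After line 4 (b[0] = 5 * 2 = 10; only b mutates (copy)): a = [5, 24, 19], b = [10, 24, 19], c = [5, 24, 19]
After line 5 (a[0] = 5, c[0] = 5; result = True)

True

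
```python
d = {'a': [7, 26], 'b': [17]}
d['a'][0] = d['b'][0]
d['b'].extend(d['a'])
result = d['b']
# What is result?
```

After line 1: d = {'a': [7, 26], 'b': [17]}
After line 2 (a[0] = b[0] = 17): d = {'a': [17, 26], 'b': [17]}
After line 3 (b.extend(a) appends [17, 26]): d = {'a': [17, 26], 'b': [17, 17, 26]}
After line 4: result = d['b'] = [17, 17, 26]

[17, 17, 26]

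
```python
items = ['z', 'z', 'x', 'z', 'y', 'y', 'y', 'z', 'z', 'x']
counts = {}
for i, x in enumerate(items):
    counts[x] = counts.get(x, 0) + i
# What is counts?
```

Initial: counts = {}, items = ['z', 'z', 'x', 'z', 'y', 'y', 'y', 'z', 'z', 'x']
i=0, x='z': counts = {'z': 0}
i=1, x='z': counts = {'z': 1}
i=2, x='x': counts = {'z': 1, 'x': 2}
i=3, x='z': counts = {'z': 4, 'x': 2}
i=4, x='y': counts = {'z': 4, 'x': 2, 'y': 4}
i=5, x='y': counts = {'z': 4, 'x': 2, 'y': 9}
i=6, x='y': counts = {'z': 4, 'x': 2, 'y': 15}
i=7, x='z': counts = {'z': 11, 'x': 2, 'y': 15}
i=8, x='z': counts = {'z': 19, 'x': 2, 'y': 15}
i=9, x='x': counts = {'z': 19, 'x': 11, 'y': 15}

{'z': 19, 'x': 11, 'y': 15}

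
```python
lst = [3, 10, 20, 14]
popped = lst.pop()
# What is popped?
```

14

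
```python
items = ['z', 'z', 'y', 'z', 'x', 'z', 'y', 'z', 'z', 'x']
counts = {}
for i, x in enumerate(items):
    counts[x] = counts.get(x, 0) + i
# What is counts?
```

Initial: counts = {}, items = ['z', 'z', 'y', 'z', 'x', 'z', 'y', 'z', 'z', 'x']
i=0, x='z': counts = {'z': 0}
i=1, x='z': counts = {'z': 1}
i=2, x='y': counts = {'z': 1, 'y': 2}
i=3, x='z': counts = {'z': 4, 'y': 2}
i=4, x='x': counts = {'z': 4, 'y': 2, 'x': 4}
i=5, x='z': counts = {'z': 9, 'y': 2, 'x': 4}
i=6, x='y': counts = {'z': 9, 'y': 8, 'x': 4}
i=7, x='z': counts = {'z': 16, 'y': 8, 'x': 4}
i=8, x='z': counts = {'z': 24, 'y': 8, 'x': 4}
i=9, x='x': counts = {'z': 24, 'y': 8, 'x': 13}

{'z': 24, 'y': 8, 'x': 13}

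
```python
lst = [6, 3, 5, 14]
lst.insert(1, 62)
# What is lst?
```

[6, 62, 3, 5, 14]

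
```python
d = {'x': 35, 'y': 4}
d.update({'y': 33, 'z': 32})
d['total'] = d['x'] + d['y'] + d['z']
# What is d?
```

After line 1: d = {'x': 35, 'y': 4}
After line 2 (y overwritten, z added): d = {'x': 35, 'y': 33, 'z': 32}
After line 3 (total = 35 + 33 + 32 = 100): d = {'x': 35, 'y': 33, 'z': 32, 'total': 100}

{'x': 35, 'y': 33, 'z': 32, 'total': 100}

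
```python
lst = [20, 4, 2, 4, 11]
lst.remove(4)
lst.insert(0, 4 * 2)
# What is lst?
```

After line 1: lst = [20, 4, 2, 4, 11]
After line 2 (remove first 4): lst = [20, 2, 4, 11]
After line 3 (insert 8 at index 0): lst = [8, 20, 2, 4, 11]

[8, 20, 2, 4, 11]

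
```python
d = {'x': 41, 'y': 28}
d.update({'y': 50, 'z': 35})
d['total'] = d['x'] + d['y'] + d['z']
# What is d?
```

After line 1: d = {'x': 41, 'y': 28}
After line 2 (y overwritten, z added): d = {'x': 41, 'y': 50, 'z': 35}
After line 3 (total = 41 + 50 + 35 = 126): d = {'x': 41, 'y': 50, 'z': 35, 'total': 126}

{'x': 41, 'y': 50, 'z': 35, 'total': 126}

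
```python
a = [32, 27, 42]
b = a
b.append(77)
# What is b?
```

After line 1: a = [32, 27, 42]
After line 2 (b = a is an alias, same object): a = [32, 27, 42], b = [32, 27, 42]
After line 3 (b.append mutates the shared list): a = [32, 27, 42, 77], b = [32, 27, 42, 77]

[32, 27, 42, 77]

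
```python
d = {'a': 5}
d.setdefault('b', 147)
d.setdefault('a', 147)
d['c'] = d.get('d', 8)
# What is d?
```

After line 1: d = {'a': 5}
After line 2 (setdefault adds 'b'=147): d = {'a': 5, 'b': 147}
After line 3 (setdefault 'a' no-op, already exists): d = {'a': 5, 'b': 147}
After line 4 (get('d', 8) returns default since 'd' not in d): d = {'a': 5, 'b': 147, 'c': 8}

{'a': 5, 'b': 147, 'c': 8}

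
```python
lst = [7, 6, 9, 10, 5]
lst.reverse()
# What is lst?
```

[5, 10, 9, 6, 7]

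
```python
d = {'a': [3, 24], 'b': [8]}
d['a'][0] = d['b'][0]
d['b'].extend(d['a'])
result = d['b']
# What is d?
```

After line 1: d = {'a': [3, 24], 'b': [8]}
After line 2 (a[0] = b[0] = 8): d = {'a': [8, 24], 'b': [8]}
After line 3 (b.extend(a) appends [8, 24]): d = {'a': [8, 24], 'b': [8, 8, 24]}
After line 4: result = d['b'] = [8, 8, 24]

{'a': [8, 24], 'b': [8, 8, 24]}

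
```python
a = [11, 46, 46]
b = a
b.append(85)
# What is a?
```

After line 1: a = [11, 46, 46]
After line 2 (b = a is an alias, same object): a = [11, 46, 46], b = [11, 46, 46]
After line 3 (b.append mutates the shared list): a = [11, 46, 46, 85], b = [11, 46, 46, 85]

[11, 46, 46, 85]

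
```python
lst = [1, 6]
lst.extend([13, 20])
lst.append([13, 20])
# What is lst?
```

After line 1: lst = [1, 6]
After line 2 (extend unpacks [13, 20]): lst = [1, 6, 13, 20]
After line 3 (append adds [13, 20] as single element): lst = [1, 6, 13, 20, [13, 20]]

[1, 6, 13, 20, [13, 20]]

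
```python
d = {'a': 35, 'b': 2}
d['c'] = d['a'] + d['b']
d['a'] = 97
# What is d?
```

After line 1: d = {'a': 35, 'b': 2}
After line 2 (d['c'] = 35 + 2): d = {'a': 35, 'b': 2, 'c': 37}
After line 3: d = {'a': 97, 'b': 2, 'c': 37}

{'a': 97, 'b': 2, 'c': 37}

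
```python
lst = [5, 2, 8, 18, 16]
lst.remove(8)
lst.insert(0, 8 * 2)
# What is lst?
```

After line 1: lst = [5, 2, 8, 18, 16]
After line 2 (remove first 8): lst = [5, 2, 18, 16]
After line 3 (insert 16 at index 0): lst = [16, 5, 2, 18, 16]

[16, 5, 2, 18, 16]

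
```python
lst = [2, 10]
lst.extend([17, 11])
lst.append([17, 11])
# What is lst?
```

After line 1: lst = [2, 10]
After line 2 (extend unpacks [17, 11]): lst = [2, 10, 17, 11]
After line 3 (append adds [17, 11] as single element): lst = [2, 10, 17, 11, [17, 11]]

[2, 10, 17, 11, [17, 11]]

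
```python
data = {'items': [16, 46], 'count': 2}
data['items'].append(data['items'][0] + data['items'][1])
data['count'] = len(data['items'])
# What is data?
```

After line 1: data = {'items': [16, 46], 'count': 2}
After line 2 (append 16 + 46 = 62): data = {'items': [16, 46, 62], 'count': 2}
After line 3 (count = len(items) = 3): data = {'items': [16, 46, 62], 'count': 3}

{'items': [16, 46, 62], 'count': 3}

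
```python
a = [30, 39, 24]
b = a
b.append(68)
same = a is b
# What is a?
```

After line 1: a = [30, 39, 24]
After line 2 (b = a is an alias, same object): a = [30, 39, 24], b = [30, 39, 24]
After line 3 (b.append mutates the shared list): a = [30, 39, 24, 68], b = [30, 39, 24, 68]
After line 4 (same = a is b; same object -> True): same = True

[30, 39, 24, 68]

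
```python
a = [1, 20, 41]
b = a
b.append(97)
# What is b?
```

After line 1: a = [1, 20, 41]
After line 2 (b = a is an alias, same object): a = [1, 20, 41], b = [1, 20, 41]
After line 3 (b.append mutates the shared list): a = [1, 20, 41, 97], b = [1, 20, 41, 97]

[1, 20, 41, 97]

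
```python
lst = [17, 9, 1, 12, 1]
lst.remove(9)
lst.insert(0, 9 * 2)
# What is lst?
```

After line 1: lst = [17, 9, 1, 12, 1]
After line 2 (remove first 9): lst = [17, 1, 12, 1]
After line 3 (insert 18 at index 0): lst = [18, 17, 1, 12, 1]

[18, 17, 1, 12, 1]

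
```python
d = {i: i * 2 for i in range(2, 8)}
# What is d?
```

{2: 4, 3: 6, 4: 8, 5: 10, 6: 12, 7: 14}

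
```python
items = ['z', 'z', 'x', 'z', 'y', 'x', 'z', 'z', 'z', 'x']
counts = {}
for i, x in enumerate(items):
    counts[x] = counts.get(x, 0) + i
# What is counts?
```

Initial: counts = {}, items = ['z', 'z', 'x', 'z', 'y', 'x', 'z', 'z', 'z', 'x']
i=0, x='z': counts = {'z': 0}
i=1, x='z': counts = {'z': 1}
i=2, x='x': counts = {'z': 1, 'x': 2}
i=3, x='z': counts = {'z': 4, 'x': 2}
i=4, x='y': counts = {'z': 4, 'x': 2, 'y': 4}
i=5, x='x': counts = {'z': 4, 'x': 7, 'y': 4}
i=6, x='z': counts = {'z': 10, 'x': 7, 'y': 4}
i=7, x='z': counts = {'z': 17, 'x': 7, 'y': 4}
i=8, x='z': counts = {'z': 25, 'x': 7, 'y': 4}
i=9, x='x': counts = {'z': 25, 'x': 16, 'y': 4}

{'z': 25, 'x': 16, 'y': 4}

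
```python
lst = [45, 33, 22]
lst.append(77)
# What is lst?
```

[45, 33, 22, 77]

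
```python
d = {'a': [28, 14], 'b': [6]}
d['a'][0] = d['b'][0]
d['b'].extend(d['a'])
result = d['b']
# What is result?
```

After line 1: d = {'a': [28, 14], 'b': [6]}
After line 2 (a[0] = b[0] = 6): d = {'a': [6, 14], 'b': [6]}
After line 3 (b.extend(a) appends [6, 14]): d = {'a': [6, 14], 'b': [6, 6, 14]}
After line 4: result = d['b'] = [6, 6, 14]

[6, 6, 14]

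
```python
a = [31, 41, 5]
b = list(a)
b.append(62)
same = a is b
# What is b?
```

After line 1: a = [31, 41, 5]
After line 2 (b = list(a) is a shallow copy, new object): a = [31, 41, 5], b = [31, 41, 5]
After line 3 (append only mutates b): a = [31, 41, 5], b = [31, 41, 5, 62]
After line 4 (same = a is b; different objects -> False): same = False

[31, 41, 5, 62]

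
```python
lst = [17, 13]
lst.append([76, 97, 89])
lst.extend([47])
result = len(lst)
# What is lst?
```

After line 1: lst = [17, 13]
After line 2 (append adds [76, 97, 89] as single element): lst = [17, 13, [76, 97, 89]]
After line 3 (extend unpacks [47], adds 47): lst = [17, 13, [76, 97, 89], 47]
After line 4: result = len(lst) = 4

[17, 13, [76, 97, 89], 47]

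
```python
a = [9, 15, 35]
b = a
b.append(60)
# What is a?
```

After line 1: a = [9, 15, 35]
After line 2 (b = a is an alias, same object): a = [9, 15, 35], b = [9, 15, 35]
After line 3 (b.append mutates the shared list): a = [9, 15, 35, 60], b = [9, 15, 35, 60]

[9, 15, 35, 60]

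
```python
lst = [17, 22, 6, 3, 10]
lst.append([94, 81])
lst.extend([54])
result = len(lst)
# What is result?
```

After line 1: lst = [17, 22, 6, 3, 10]
After line 2 (append adds [94, 81] as single element): lst = [17, 22, 6, 3, 10, [94, 81]]
After line 3 (extend unpacks [54], adds 54): lst = [17, 22, 6, 3, 10, [94, 81], 54]
After line 4: result = len(lst) = 7

7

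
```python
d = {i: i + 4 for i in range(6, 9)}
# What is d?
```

{6: 10, 7: 11, 8: 12}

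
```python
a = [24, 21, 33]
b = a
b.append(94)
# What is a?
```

After line 1: a = [24, 21, 33]
After line 2 (b = a is an alias, same object): a = [24, 21, 33], b = [24, 21, 33]
After line 3 (b.append mutates the shared list): a = [24, 21, 33, 94], b = [24, 21, 33, 94]

[24, 21, 33, 94]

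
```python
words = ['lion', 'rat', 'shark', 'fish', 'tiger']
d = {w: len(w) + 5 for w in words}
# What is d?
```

{'lion': 9, 'rat': 8, 'shark': 10, 'fish': 9, 'tiger': 10}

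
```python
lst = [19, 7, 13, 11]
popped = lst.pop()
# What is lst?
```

[19, 7, 13]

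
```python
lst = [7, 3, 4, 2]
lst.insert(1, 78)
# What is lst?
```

[7, 78, 3, 4, 2]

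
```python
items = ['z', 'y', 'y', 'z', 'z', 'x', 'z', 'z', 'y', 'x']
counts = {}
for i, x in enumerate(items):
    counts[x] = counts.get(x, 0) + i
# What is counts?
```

Initial: counts = {}, items = ['z', 'y', 'y', 'z', 'z', 'x', 'z', 'z', 'y', 'x']
i=0, x='z': counts = {'z': 0}
i=1, x='y': counts = {'z': 0, 'y': 1}
i=2, x='y': counts = {'z': 0, 'y': 3}
i=3, x='z': counts = {'z': 3, 'y': 3}
i=4, x='z': counts = {'z': 7, 'y': 3}
i=5, x='x': counts = {'z': 7, 'y': 3, 'x': 5}
i=6, x='z': counts = {'z': 13, 'y': 3, 'x': 5}
i=7, x='z': counts = {'z': 20, 'y': 3, 'x': 5}
i=8, x='y': counts = {'z': 20, 'y': 11, 'x': 5}
i=9, x='x': counts = {'z': 20, 'y': 11, 'x': 14}

{'z': 20, 'y': 11, 'x': 14}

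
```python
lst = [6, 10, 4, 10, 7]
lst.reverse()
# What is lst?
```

[7, 10, 4, 10, 6]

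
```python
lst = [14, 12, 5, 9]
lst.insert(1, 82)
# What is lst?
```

[14, 82, 12, 5, 9]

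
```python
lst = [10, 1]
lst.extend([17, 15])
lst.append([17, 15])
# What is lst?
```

After line 1: lst = [10, 1]
After line 2 (extend unpacks [17, 15]): lst = [10, 1, 17, 15]
After line 3 (append adds [17, 15] as single element): lst = [10, 1, 17, 15, [17, 15]]

[10, 1, 17, 15, [17, 15]]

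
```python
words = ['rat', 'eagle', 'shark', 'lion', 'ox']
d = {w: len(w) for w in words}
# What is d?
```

{'rat': 3, 'eagle': 5, 'shark': 5, 'lion': 4, 'ox': 2}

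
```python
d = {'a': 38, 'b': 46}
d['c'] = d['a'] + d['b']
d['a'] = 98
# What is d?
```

After line 1: d = {'a': 38, 'b': 46}
After line 2 (d['c'] = 38 + 46): d = {'a': 38, 'b': 46, 'c': 84}
After line 3: d = {'a': 98, 'b': 46, 'c': 84}

{'a': 98, 'b': 46, 'c': 84}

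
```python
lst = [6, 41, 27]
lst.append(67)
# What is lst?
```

[6, 41, 27, 67]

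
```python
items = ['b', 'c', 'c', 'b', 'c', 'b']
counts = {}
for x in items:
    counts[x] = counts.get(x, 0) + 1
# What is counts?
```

Initial: counts = {}, items = ['b', 'c', 'c', 'b', 'c', 'b']
See 'b': counts = {'b': 1}
See 'c': counts = {'b': 1, 'c': 1}
See 'c': counts = {'b': 1, 'c': 2}
See 'b': counts = {'b': 2, 'c': 2}
See 'c': counts = {'b': 2, 'c': 3}
See 'b': counts = {'b': 3, 'c': 3}

{'b': 3, 'c': 3}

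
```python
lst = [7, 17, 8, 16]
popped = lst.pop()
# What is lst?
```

[7, 17, 8]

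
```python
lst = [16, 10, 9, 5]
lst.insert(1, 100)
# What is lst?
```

[16, 100, 10, 9, 5]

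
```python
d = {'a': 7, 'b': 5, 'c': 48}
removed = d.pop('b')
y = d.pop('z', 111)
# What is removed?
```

After line 1: d = {'a': 7, 'b': 5, 'c': 48}
After line 2 (pop 'b' returns 5): d = {'a': 7, 'c': 48}, removed = 5
After line 3 (pop 'z' missing, returns default 111): d = {'a': 7, 'c': 48}, y = 111

5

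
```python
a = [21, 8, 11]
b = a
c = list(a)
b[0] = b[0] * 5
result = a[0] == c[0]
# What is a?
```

After line 1: a = [21, 8, 11]
After line 2 (b = a, alias): a = [21, 8, 11], b = [21, 8, 11]
After line 3 (c = list(a) is a copy, new object): c = [21, 8, 11]
After line 4 (b[0] = 21 * 5 = 105; mutates shared a/b): a = b = [105, 8, 11], c = [21, 8, 11]
After line 5 (a[0] = 105, c[0] = 21; result = False)

[105, 8, 11]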